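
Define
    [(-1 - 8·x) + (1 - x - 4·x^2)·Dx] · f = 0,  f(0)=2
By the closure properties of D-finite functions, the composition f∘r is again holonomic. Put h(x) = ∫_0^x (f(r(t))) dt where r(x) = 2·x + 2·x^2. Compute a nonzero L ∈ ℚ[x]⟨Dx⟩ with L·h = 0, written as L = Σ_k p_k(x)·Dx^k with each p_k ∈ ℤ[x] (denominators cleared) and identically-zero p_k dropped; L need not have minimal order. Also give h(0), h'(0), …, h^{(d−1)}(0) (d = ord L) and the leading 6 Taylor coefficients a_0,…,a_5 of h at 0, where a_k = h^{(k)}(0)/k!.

L = (2 + 36·x + 96·x^2 + 64·x^3)·Dx + (-1 + 2·x + 18·x^2 + 32·x^3 + 16·x^4)·Dx^2  (order 2).
h: a_k = 0, 2, 2, 44/3, 56, 280, …
ICs: h(0) = 0, h′(0) = 2.

f: a_k = 2, 2, 10, 18, 58, 130, …
f∘r: x↦r, Dx↦Dx/r' in L_f ⇒ L₀.
Integrate: L := L₀·Dx.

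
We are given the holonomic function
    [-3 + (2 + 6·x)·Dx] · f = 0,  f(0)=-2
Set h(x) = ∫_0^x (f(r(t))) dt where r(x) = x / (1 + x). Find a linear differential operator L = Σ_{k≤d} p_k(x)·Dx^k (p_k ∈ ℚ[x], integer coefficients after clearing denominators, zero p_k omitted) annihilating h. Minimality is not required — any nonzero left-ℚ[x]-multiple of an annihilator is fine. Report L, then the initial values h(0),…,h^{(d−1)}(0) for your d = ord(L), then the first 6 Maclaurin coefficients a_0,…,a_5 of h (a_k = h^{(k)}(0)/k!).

L = -3·Dx + (2 + 10·x + 8·x^2)·Dx^2  (order 2).
h: a_k = 0, -2, -3/2, 7/4, -87/32, 1677/320, …
ICs: h(0) = 0, h′(0) = -2.

f: a_k = -2, -3, 9/4, -27/8, 405/64, -1701/128, …
Change of var in L_f (x↦r) gives L₀.
∫: right-multiply L₀ by Dx.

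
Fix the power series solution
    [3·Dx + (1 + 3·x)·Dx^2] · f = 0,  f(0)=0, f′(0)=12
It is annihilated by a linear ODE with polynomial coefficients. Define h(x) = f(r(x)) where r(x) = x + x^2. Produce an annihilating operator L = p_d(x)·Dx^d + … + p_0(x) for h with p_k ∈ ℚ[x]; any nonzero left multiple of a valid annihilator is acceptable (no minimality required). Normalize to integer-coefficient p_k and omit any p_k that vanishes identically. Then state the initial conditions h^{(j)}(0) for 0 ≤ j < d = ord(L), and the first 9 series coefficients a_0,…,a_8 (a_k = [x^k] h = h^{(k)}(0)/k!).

L = (1 + 6·x + 6·x^2)·Dx + (1 + 5·x + 9·x^2 + 6·x^3)·Dx^2  (order 2).
h: a_k = 0, 12, -6, 0, 9, -108/5, 36, -324/7, 81/2, …
ICs: h(0) = 0, h′(0) = 12.

f: a_k = 0, 12, -18, 36, -81, 972/5, -486, 8748/7, -6561/2, …
L₀ from L_f via x↦r, Dx↦r'^{-1}Dx.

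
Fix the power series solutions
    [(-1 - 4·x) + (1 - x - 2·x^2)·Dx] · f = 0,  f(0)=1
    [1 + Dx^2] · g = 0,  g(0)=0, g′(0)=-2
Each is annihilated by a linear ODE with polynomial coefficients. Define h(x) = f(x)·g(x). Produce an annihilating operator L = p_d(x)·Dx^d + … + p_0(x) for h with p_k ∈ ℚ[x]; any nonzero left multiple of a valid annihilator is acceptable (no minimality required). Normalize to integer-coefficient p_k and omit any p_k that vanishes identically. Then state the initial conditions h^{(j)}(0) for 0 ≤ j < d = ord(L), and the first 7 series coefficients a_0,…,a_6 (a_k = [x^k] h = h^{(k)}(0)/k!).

f: a_k = 1, 1, 3, 5, 11, 21, 43, …
g: a_k = 0, -2, 0, 1/3, 0, -1/60, 0, …
f·g: L₀ = L_f ⊗_s L_g, ord ≤ 1·2.
L = (3 + x + 2·x^2) + (2 + 8·x)·Dx + (-1 + x + 2·x^2)·Dx^2  (order 2).
h: a_k = 0, -2, -2, -17/3, -29/3, -1261/60, -807/20, …
ICs: h(0) = 0, h′(0) = -2.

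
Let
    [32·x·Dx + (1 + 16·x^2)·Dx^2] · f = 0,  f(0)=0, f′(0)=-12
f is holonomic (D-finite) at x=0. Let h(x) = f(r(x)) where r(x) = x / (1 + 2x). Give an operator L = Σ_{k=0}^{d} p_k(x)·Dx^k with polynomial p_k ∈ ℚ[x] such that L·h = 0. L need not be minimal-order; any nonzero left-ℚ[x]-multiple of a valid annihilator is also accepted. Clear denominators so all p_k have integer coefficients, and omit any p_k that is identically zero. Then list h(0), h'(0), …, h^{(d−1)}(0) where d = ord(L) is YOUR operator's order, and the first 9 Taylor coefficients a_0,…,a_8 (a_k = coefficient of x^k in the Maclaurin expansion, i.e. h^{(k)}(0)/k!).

f: a_k = 0, -12, 0, 64, 0, -3072/5, 0, 49152/7, 0, …
Substitute x→r, Dx→(1/r')Dx; clear ⇒ L₀.
L = (4 + 40·x)·Dx + (1 + 4·x + 20·x^2)·Dx^2  (order 2).
h: a_k = 0, -12, 24, 16, -288, 3648/5, 1408, -106752/7, 32256, …
ICs: h(0) = 0, h′(0) = -12.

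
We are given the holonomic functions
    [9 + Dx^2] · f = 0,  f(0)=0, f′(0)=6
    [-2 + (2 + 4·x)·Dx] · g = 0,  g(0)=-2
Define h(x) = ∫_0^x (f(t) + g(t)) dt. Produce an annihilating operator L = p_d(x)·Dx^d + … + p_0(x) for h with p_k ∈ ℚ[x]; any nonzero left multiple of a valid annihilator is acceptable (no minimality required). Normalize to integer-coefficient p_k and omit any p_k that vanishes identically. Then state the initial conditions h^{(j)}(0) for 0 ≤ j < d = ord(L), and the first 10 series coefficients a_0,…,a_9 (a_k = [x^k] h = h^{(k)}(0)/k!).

L = (-54 - 162·x - 162·x^2)·Dx + (36 + 234·x + 486·x^2 + 324·x^3)·Dx^2 + (-6 - 18·x - 18·x^2)·Dx^3 + (4 + 26·x + 54·x^2 + 36·x^3)·Dx^4  (order 4).
h: a_k = 0, -2, 2, 1/3, -5/2, 1/4, 23/60, 3/8, -699/1120, 143/192, …
ICs: h(0) = 0, h′(0) = -2, h′′(0) = 4, h′′′(0) = 2.

f: a_k = 0, 6, 0, -9, 0, 81/20, 0, -243/280, 0, 243/2240, …
g: a_k = -2, -2, 1, -1, 5/4, -7/4, 21/8, -33/8, 429/64, -715/64, …
Sum ⇒ L₀ = lclm(L_f,L_g) in ℚ(x)⟨Dx⟩.
∫: right-multiply L₀ by Dx.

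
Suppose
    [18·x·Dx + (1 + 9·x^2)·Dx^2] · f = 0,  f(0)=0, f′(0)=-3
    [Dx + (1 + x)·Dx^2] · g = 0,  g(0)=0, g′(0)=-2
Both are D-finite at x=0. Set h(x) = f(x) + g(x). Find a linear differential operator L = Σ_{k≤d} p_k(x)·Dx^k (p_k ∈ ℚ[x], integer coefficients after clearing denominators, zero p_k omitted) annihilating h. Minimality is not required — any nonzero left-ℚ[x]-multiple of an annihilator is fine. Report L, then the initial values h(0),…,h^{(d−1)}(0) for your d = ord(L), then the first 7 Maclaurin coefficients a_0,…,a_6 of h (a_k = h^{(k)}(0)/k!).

f: a_k = 0, -3, 0, 9, 0, -243/5, 0, …
g: a_k = 0, -2, 1, -2/3, 1/2, -2/5, 1/3, …
h₀=f+g: left-lcm gives L₀, ord ≤ 4.
L = (-18 - 54·x + 486·x^2 + 162·x^3)·Dx + (-20 - 36·x + 432·x^2 + 972·x^3 + 324·x^4)·Dx^2 + (-1 + 17·x + 18·x^2 + 162·x^3 + 243·x^4 + 81·x^5)·Dx^3  (order 3).
h: a_k = 0, -5, 1, 25/3, 1/2, -49, 1/3, …
ICs: h(0) = 0, h′(0) = -5, h′′(0) = 2.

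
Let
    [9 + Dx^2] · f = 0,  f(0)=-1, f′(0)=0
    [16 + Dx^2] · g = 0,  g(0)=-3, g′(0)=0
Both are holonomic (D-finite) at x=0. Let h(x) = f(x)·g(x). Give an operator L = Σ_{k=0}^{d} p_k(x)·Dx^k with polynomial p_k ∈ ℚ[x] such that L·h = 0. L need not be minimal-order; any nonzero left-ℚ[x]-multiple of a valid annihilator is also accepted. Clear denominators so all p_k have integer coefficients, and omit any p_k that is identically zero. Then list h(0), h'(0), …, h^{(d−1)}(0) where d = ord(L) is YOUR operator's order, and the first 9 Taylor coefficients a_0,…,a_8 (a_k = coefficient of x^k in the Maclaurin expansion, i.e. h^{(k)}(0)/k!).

f: a_k = -1, 0, 9/2, 0, -27/8, 0, 81/80, 0, -729/4480, …
g: a_k = -3, 0, 24, 0, -32, 0, 256/15, 0, -512/105, …
Sym-product of L_f,L_g gives L₀ (≤ ord 4).
L = 49 + 50·Dx^2 + Dx^4  (order 4).
h: a_k = 3, 0, -75/2, 0, 1201/8, 0, -11765/48, 0, 2882401/13440, …
ICs: h(0) = 3, h′(0) = 0, h′′(0) = -75, h′′′(0) = 0.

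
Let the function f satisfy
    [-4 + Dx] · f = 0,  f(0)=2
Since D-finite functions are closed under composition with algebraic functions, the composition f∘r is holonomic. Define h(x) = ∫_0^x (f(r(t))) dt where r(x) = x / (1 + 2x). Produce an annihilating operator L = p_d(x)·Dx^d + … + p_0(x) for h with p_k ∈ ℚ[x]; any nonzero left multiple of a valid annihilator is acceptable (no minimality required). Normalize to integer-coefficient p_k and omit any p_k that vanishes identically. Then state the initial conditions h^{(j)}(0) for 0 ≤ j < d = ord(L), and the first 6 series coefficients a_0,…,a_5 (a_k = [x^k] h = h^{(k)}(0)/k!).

f: a_k = 2, 8, 16, 64/3, 64/3, 256/15, …
Substitute x→r, Dx→(1/r')Dx; clear ⇒ L₀.
∫: right-multiply L₀ by Dx.
L = -4·Dx + (1 + 4·x + 4·x^2)·Dx^2  (order 2).
h: a_k = 0, 2, 4, 0, -8/3, 64/15, …
ICs: h(0) = 0, h′(0) = 2.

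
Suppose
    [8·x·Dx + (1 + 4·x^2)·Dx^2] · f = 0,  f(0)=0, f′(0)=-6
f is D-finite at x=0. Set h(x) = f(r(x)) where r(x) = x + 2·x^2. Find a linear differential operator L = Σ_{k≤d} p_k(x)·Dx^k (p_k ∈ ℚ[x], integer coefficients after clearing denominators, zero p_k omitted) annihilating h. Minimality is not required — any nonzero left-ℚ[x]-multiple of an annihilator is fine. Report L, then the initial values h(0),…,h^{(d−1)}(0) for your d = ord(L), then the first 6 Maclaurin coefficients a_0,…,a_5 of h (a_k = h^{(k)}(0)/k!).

f: a_k = 0, -6, 0, 8, 0, -96/5, …
Change of var in L_f (x↦r) gives L₀.
L = (-4 + 8·x + 64·x^2 + 192·x^3 + 192·x^4)·Dx + (1 + 4·x + 4·x^2 + 32·x^3 + 80·x^4 + 64·x^5)·Dx^2  (order 2).
h: a_k = 0, -6, -12, 8, 48, 384/5, …
ICs: h(0) = 0, h′(0) = -6.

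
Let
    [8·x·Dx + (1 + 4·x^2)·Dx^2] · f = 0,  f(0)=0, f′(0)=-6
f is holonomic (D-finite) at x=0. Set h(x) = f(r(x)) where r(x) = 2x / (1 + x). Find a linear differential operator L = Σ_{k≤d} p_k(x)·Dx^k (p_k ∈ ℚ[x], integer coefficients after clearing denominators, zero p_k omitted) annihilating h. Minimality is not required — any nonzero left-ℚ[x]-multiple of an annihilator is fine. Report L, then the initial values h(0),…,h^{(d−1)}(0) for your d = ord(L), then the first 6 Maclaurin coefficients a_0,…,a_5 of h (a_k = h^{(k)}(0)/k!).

L = (2 + 34·x)·Dx + (1 + 2·x + 17·x^2)·Dx^2  (order 2).
h: a_k = 0, -12, 12, 52, -180, -1212/5, …
ICs: h(0) = 0, h′(0) = -12.

f: a_k = 0, -6, 0, 8, 0, -96/5, …
h₀=f(r): pull back L_f along r ⇒ L₀.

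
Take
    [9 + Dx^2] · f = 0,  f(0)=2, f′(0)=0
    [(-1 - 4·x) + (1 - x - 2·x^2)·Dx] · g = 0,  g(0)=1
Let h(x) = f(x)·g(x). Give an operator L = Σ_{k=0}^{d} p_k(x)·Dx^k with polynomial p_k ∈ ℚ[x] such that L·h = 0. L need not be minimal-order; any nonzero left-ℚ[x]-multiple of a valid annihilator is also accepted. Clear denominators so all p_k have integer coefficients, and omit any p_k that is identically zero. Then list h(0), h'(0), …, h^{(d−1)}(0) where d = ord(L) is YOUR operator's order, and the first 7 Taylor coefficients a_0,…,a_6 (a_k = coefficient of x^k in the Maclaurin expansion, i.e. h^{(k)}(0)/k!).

f: a_k = 2, 0, -9, 0, 27/4, 0, -81/40, …
g: a_k = 1, 1, 3, 5, 11, 21, 43, …
Product ⇒ symmetric product L₀, ord ≤ 2.
L = (-5 + 9·x + 18·x^2) + (2 + 8·x)·Dx + (-1 + x + 2·x^2)·Dx^2  (order 2).
h: a_k = 2, 2, -3, 1, 7/4, 15/4, 209/40, …
ICs: h(0) = 2, h′(0) = 2.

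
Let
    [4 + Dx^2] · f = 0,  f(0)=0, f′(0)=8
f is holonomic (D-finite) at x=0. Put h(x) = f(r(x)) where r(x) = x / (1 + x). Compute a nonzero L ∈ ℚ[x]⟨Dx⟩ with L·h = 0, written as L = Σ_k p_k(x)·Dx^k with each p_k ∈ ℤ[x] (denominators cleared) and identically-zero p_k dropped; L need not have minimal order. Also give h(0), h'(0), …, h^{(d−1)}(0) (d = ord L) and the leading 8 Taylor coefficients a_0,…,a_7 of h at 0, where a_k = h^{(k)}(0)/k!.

L = 4 + (2 + 6·x + 6·x^2 + 2·x^3)·Dx + (1 + 4·x + 6·x^2 + 4·x^3 + x^4)·Dx^2  (order 2).
h: a_k = 0, 8, -8, 8/3, 8, -344/15, 40, -17672/315, …
ICs: h(0) = 0, h′(0) = 8.

f: a_k = 0, 8, 0, -16/3, 0, 16/15, 0, -32/315, …
h₀=f(r): pull back L_f along r ⇒ L₀.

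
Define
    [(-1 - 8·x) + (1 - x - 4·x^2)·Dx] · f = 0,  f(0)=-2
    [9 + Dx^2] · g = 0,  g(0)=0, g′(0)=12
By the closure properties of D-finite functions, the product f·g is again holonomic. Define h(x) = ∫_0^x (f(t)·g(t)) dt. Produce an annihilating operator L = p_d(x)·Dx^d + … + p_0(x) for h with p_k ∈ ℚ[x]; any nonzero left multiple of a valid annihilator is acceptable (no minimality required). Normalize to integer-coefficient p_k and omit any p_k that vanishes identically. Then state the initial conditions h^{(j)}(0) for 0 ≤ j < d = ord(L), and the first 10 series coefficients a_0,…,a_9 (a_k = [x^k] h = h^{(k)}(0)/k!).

L = (-1 + 9·x + 36·x^2)·Dx + (2 + 16·x)·Dx^2 + (-1 + x + 4·x^2)·Dx^3  (order 3).
h: a_k = 0, 0, -12, -8, -21, -36, -887/10, -6261/35, -236427/560, -65227/70, …
ICs: h(0) = 0, h′(0) = 0, h′′(0) = -24.

f: a_k = -2, -2, -10, -18, -58, -130, -362, -882, -2330, -5858, …
g: a_k = 0, 12, 0, -18, 0, 81/10, 0, -243/140, 0, 243/1120, …
L₀ := L_f ⊗_s L_g (sym. prod.), ord ≤ 2.
∫: right-multiply L₀ by Dx.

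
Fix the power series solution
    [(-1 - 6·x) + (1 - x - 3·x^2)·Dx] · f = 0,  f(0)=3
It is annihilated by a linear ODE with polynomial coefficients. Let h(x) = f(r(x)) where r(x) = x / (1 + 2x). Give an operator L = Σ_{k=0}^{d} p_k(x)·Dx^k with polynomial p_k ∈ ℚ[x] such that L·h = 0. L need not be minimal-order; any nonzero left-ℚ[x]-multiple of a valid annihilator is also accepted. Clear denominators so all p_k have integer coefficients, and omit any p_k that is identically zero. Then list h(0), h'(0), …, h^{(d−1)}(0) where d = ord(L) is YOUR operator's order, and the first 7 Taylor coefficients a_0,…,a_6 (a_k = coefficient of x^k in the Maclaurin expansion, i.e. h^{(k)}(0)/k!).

L = (1 + 8·x) + (-1 - 5·x - 5·x^2 + 2·x^3)·Dx  (order 1).
h: a_k = 3, 3, 6, -15, 51, -168, 555, …
ICs: h(0) = 3.

f: a_k = 3, 3, 12, 21, 57, 120, 291, …
Substitute x→r, Dx→(1/r')Dx; clear ⇒ L₀.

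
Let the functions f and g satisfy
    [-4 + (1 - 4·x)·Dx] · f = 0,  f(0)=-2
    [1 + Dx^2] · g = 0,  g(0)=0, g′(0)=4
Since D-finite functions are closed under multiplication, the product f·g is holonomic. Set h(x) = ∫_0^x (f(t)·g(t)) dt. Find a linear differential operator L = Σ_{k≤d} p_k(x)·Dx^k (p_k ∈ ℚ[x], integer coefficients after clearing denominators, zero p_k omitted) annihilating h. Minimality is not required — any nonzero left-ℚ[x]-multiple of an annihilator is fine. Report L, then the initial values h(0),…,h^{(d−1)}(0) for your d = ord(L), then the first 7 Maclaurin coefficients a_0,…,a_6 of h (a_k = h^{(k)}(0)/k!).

f: a_k = -2, -8, -32, -128, -512, -2048, -8192, …
g: a_k = 0, 4, 0, -2/3, 0, 1/30, 0, …
h₀=f·g: eliminate ⇒ L₀, order ≤ 1·2.
h=∫h₀ ⇒ L = L₀·Dx.
L = (-1 + 4·x)·Dx + 8·Dx^2 + (-1 + 4·x)·Dx^3  (order 3).
h: a_k = 0, 0, -4, -32/3, -95/3, -304/3, -30401/90, …
ICs: h(0) = 0, h′(0) = 0, h′′(0) = -8.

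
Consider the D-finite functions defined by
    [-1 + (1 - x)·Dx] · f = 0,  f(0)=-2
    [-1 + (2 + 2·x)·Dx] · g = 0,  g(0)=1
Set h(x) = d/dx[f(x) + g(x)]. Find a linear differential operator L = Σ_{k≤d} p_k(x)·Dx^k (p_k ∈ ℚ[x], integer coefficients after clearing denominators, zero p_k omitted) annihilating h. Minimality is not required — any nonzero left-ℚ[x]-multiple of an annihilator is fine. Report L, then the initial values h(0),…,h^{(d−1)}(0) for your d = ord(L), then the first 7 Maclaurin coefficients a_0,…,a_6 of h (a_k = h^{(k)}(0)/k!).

f: a_k = -2, -2, -2, -2, -2, -2, -2, …
g: a_k = 1, 1/2, -1/8, 1/16, -5/128, 7/256, -21/1024, …
h₀=f+g: left-lcm gives L₀, ord ≤ 2.
Derive L from L₀ (diff closure).
L = (-18 - 6·x) + (-21 - 54·x - 21·x^2)·Dx + (10 + 6·x - 10·x^2 - 6·x^3)·Dx^2  (order 2).
h: a_k = -3/2, -17/4, -93/16, -261/32, -2525/256, -6207/512, -28441/2048, …
ICs: h(0) = -3/2, h′(0) = -17/4.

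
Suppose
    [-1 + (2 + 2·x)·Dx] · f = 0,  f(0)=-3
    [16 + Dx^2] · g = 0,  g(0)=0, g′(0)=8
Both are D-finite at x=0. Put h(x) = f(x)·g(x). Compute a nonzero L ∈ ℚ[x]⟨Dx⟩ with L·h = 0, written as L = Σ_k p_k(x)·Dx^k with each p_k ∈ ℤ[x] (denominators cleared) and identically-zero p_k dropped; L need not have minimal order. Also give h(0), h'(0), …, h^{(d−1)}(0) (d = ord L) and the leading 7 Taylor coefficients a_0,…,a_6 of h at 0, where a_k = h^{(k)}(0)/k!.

f: a_k = -3, -3/2, 3/8, -3/16, 15/128, -21/256, 63/1024, …
g: a_k = 0, 8, 0, -64/3, 0, 256/15, 0, …
Sym-product of L_f,L_g gives L₀ (≤ ord 2).
L = (67 + 128·x + 64·x^2) + (-4 - 4·x)·Dx + (4 + 8·x + 4·x^2)·Dx^2  (order 2).
h: a_k = 0, -24, -12, 67, 61/2, -4661/80, -3561/160, …
ICs: h(0) = 0, h′(0) = -24.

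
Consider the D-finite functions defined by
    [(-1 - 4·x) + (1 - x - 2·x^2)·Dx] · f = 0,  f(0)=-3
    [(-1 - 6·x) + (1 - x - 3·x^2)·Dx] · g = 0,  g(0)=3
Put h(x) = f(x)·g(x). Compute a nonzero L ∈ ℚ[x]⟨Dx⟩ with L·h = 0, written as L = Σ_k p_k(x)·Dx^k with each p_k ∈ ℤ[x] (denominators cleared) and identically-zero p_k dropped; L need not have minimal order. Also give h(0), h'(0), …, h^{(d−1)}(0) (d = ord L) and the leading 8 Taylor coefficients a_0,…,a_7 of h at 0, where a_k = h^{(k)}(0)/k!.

L = (-2 - 8·x + 15·x^2 + 24·x^3) + (1 - 2·x - 4·x^2 + 5·x^3 + 6·x^4)·Dx  (order 1).
h: a_k = -9, -18, -72, -171, -486, -1188, -3033, -7362, …
ICs: h(0) = -9.

f: a_k = -3, -3, -9, -15, -33, -63, -129, -255, …
g: a_k = 3, 3, 12, 21, 57, 120, 291, 651, …
Sym-product of L_f,L_g gives L₀ (≤ ord 1).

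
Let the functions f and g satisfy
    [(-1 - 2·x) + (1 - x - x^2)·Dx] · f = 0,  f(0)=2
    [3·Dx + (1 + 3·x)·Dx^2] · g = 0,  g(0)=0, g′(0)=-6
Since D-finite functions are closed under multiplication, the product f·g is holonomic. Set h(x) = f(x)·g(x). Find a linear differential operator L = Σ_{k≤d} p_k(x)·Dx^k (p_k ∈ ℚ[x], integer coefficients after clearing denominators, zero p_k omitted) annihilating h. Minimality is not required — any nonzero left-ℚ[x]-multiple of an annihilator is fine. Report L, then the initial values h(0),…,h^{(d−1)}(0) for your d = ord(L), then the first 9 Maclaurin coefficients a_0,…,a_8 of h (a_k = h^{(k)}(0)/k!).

f: a_k = 2, 2, 4, 6, 10, 16, 26, 42, 68, …
g: a_k = 0, -6, 9, -18, 81/2, -486/5, 243, -4374/7, 6561/4, …
Sym-product of L_f,L_g gives L₀ (≤ ord 2).
L = (5 + 12·x) + (-1 + 13·x + 15·x^2)·Dx + (-1 - 2·x + 4·x^2 + 3·x^3)·Dx^2  (order 2).
h: a_k = 0, -12, 6, -42, 45, -957/5, 1698/5, -38553/35, 176301/70, …
ICs: h(0) = 0, h′(0) = -12.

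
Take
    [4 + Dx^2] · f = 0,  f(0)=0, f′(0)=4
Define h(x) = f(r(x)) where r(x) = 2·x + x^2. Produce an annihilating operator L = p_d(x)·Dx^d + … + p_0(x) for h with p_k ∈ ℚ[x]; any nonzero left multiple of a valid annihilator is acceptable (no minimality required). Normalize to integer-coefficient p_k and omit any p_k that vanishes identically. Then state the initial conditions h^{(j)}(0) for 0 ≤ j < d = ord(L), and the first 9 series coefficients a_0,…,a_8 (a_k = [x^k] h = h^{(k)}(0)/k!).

f: a_k = 0, 4, 0, -8/3, 0, 8/15, 0, -16/315, 0, …
h₀=f(r): pull back L_f along r ⇒ L₀.
L = (16 + 48·x + 48·x^2 + 16·x^3) - Dx + (1 + x)·Dx^2  (order 2).
h: a_k = 0, 8, 4, -64/3, -32, 16/15, 40, 11392/315, -64/45, …
ICs: h(0) = 0, h′(0) = 8.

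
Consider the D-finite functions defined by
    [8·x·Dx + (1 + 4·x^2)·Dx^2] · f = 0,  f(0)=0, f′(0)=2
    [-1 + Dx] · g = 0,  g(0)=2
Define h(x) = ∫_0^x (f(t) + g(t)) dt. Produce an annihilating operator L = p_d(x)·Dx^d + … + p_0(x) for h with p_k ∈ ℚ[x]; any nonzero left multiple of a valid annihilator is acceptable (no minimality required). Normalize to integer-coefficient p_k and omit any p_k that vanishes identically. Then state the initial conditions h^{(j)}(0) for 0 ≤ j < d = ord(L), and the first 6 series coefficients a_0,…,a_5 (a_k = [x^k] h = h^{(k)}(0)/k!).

f: a_k = 0, 2, 0, -8/3, 0, 32/5, …
g: a_k = 2, 2, 1, 1/3, 1/12, 1/60, …
Sum ⇒ L₀ = lclm(L_f,L_g) in ℚ(x)⟨Dx⟩.
Integrate: L := L₀·Dx.
L = (8 - 8·x - 96·x^2 - 32·x^3)·Dx^2 + (-9 + 88·x^2 - 16·x^4)·Dx^3 + (1 + 8·x + 8·x^2 + 32·x^3 + 16·x^4)·Dx^4  (order 4).
h: a_k = 0, 2, 2, 1/3, -7/12, 1/60, …
ICs: h(0) = 0, h′(0) = 2, h′′(0) = 4, h′′′(0) = 2.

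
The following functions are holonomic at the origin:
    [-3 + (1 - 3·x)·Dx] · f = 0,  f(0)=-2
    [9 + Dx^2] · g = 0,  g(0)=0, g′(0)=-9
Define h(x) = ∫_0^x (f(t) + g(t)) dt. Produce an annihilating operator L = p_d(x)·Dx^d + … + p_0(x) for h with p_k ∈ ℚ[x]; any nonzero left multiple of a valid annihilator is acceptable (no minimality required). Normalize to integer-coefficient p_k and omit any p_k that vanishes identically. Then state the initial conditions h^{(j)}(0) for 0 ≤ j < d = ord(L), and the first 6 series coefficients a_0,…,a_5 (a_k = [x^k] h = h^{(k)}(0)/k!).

f: a_k = -2, -6, -18, -54, -162, -486, …
g: a_k = 0, -9, 0, 27/2, 0, -243/40, …
L₀ := lclm(L_f,L_g); ord L₀ ≤ 1+2.
h=∫₀ˣh₀: take L = L₀·Dx.
L = (63 - 54·x + 81·x^2)·Dx + (-9 + 45·x - 81·x^2 + 81·x^3)·Dx^2 + (7 - 6·x + 9·x^2)·Dx^3 + (-1 + 5·x - 9·x^2 + 9·x^3)·Dx^4  (order 4).
h: a_k = 0, -2, -15/2, -6, -81/8, -162/5, …
ICs: h(0) = 0, h′(0) = -2, h′′(0) = -15, h′′′(0) = -36.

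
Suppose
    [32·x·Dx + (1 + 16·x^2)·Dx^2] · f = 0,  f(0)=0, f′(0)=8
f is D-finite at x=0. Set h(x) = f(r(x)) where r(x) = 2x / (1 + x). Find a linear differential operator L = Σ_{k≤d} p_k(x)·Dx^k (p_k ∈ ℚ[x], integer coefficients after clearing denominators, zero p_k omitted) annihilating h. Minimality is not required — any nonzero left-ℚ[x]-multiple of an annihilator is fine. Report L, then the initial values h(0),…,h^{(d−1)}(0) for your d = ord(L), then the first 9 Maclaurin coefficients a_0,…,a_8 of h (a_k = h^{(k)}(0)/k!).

f: a_k = 0, 8, 0, -128/3, 0, 2048/5, 0, -32768/7, 0, …
Change of var in L_f (x↦r) gives L₀.
L = (2 + 130·x)·Dx + (1 + 2·x + 65·x^2)·Dx^2  (order 2).
h: a_k = 0, 16, -16, -976/3, 1008, 55376/5, -186416/3, -2853776/7, 3742704, …
ICs: h(0) = 0, h′(0) = 16.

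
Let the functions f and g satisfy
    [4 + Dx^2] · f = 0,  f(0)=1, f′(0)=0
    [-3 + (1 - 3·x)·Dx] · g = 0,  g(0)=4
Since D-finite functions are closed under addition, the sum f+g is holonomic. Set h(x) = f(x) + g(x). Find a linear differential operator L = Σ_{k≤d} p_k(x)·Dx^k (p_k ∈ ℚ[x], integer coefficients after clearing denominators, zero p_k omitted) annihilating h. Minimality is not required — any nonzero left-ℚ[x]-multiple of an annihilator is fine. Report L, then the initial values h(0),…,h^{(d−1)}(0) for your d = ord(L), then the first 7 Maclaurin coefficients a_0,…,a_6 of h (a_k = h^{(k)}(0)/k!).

f: a_k = 1, 0, -2, 0, 2/3, 0, -4/45, …
g: a_k = 4, 12, 36, 108, 324, 972, 2916, …
f+g: L₀ = lclm(L_f,L_g), ord ≤ 2+1.
L = (-348 + 144·x - 216·x^2) + (44 - 180·x + 216·x^2 - 216·x^3)·Dx + (-87 + 36·x - 54·x^2)·Dx^2 + (11 - 45·x + 54·x^2 - 54·x^3)·Dx^3  (order 3).
h: a_k = 5, 12, 34, 108, 974/3, 972, 131216/45, …
ICs: h(0) = 5, h′(0) = 12, h′′(0) = 68.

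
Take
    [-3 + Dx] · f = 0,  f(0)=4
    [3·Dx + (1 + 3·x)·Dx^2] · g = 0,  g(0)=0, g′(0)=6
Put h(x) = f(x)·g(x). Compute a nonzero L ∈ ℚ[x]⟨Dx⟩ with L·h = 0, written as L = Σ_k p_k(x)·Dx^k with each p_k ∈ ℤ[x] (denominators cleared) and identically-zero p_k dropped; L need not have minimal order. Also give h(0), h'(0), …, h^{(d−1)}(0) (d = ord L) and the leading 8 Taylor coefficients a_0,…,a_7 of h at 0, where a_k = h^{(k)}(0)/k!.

L = 27·x + (-3 - 18·x)·Dx + (1 + 3·x)·Dx^2  (order 2).
h: a_k = 0, 24, 36, 72, 0, 729/5, -567/2, 5589/7, …
ICs: h(0) = 0, h′(0) = 24.

f: a_k = 4, 12, 18, 18, 27/2, 81/10, 81/20, 243/140, …
g: a_k = 0, 6, -9, 18, -81/2, 486/5, -243, 4374/7, …
L₀ := L_f ⊗_s L_g (sym. prod.), ord ≤ 2.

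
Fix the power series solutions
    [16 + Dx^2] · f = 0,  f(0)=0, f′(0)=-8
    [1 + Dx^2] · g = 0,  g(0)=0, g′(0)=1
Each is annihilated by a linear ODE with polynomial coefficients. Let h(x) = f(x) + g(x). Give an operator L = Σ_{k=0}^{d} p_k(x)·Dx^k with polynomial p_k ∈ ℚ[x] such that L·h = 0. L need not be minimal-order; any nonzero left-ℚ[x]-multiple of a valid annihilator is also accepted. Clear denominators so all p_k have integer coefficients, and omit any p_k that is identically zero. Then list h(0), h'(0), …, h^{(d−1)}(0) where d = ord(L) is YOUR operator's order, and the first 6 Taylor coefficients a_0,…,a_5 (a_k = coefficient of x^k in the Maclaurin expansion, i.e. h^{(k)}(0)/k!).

L = 16 + 17·Dx^2 + Dx^4  (order 4).
h: a_k = 0, -7, 0, 127/6, 0, -2047/120, …
ICs: h(0) = 0, h′(0) = -7, h′′(0) = 0, h′′′(0) = 127.

f: a_k = 0, -8, 0, 64/3, 0, -256/15, …
g: a_k = 0, 1, 0, -1/6, 0, 1/120, …
f+g: L₀ = lclm(L_f,L_g), ord ≤ 2+2.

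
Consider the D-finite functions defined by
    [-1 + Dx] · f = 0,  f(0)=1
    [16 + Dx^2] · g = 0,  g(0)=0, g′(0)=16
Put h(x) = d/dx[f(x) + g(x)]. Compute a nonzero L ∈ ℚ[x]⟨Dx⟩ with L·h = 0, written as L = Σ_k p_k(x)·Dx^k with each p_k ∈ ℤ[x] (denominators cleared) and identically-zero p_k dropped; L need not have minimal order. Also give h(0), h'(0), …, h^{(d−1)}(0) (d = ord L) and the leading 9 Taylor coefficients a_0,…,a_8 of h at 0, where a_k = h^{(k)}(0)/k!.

f: a_k = 1, 1, 1/2, 1/6, 1/24, 1/120, 1/720, 1/5040, 1/40320, …
g: a_k = 0, 16, 0, -128/3, 0, 512/15, 0, -4096/315, 0, …
L₀ := lclm(L_f,L_g); ord L₀ ≤ 1+2.
h₀' ⇒ L via d/dx closure of L₀.
L = 16 - 16·Dx + Dx^2 - Dx^3  (order 3).
h: a_k = 17, 1, -255/2, 1/6, 4097/24, 1/120, -4369/48, 1/5040, 1048577/40320, …
ICs: h(0) = 17, h′(0) = 1, h′′(0) = -255.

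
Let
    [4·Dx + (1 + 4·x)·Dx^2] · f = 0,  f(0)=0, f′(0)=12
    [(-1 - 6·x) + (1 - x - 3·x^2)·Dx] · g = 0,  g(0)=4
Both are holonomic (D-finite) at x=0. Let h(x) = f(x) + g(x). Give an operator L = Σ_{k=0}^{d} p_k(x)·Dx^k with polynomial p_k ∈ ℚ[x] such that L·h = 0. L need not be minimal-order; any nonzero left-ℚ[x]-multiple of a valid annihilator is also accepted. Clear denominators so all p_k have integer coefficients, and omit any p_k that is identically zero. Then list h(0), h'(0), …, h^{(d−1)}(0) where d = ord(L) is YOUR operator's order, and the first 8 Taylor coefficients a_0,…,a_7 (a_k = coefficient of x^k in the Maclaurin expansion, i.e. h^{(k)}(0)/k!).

f: a_k = 0, 12, -24, 64, -192, 3072/5, -2048, 49152/7, …
g: a_k = 4, 4, 16, 28, 76, 160, 388, 868, …
f+g: L₀ = lclm(L_f,L_g), ord ≤ 2+1.
L = (-212 - 1072·x - 3144·x^2 - 2160·x^3 - 2592·x^4)·Dx + (-5 - 248·x - 1922·x^2 - 4308·x^3 - 4464·x^4 - 4320·x^5)·Dx^2 + (6 + 53·x + 108·x^2 - 110·x^3 - 519·x^4 - 1044·x^5 - 864·x^6)·Dx^3  (order 3).
h: a_k = 4, 16, -8, 92, -116, 3872/5, -1660, 55228/7, …
ICs: h(0) = 4, h′(0) = 16, h′′(0) = -16.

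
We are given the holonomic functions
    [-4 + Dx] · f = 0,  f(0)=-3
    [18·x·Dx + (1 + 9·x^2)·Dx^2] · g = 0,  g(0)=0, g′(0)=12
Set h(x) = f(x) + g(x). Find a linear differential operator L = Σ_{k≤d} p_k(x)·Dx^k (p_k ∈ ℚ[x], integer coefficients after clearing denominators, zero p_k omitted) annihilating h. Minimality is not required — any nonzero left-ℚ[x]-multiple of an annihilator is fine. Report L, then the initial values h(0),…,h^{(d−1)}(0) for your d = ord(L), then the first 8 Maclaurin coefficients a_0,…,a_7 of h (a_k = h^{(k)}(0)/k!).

f: a_k = -3, -12, -24, -32, -32, -128/5, -256/15, -1024/105, …
g: a_k = 0, 12, 0, -36, 0, 972/5, 0, -8748/7, …
Sum ⇒ L₀ = lclm(L_f,L_g) in ℚ(x)⟨Dx⟩.
L = (36 - 144·x - 972·x^2 - 1296·x^3)·Dx + (-17 + 99·x^2 - 648·x^4)·Dx^2 + (2 + 9·x + 36·x^2 + 81·x^3 + 162·x^4)·Dx^3  (order 3).
h: a_k = -3, 0, -24, -68, -32, 844/5, -256/15, -18892/15, …
ICs: h(0) = -3, h′(0) = 0, h′′(0) = -48.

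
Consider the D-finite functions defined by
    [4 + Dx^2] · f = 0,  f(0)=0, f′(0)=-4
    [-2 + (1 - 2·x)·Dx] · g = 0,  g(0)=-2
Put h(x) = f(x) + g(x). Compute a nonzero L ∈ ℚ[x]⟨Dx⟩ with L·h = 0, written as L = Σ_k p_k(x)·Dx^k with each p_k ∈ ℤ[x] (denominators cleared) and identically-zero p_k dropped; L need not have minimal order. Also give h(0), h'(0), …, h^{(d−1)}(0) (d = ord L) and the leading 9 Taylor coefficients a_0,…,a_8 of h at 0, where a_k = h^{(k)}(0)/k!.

f: a_k = 0, -4, 0, 8/3, 0, -8/15, 0, 16/315, 0, …
g: a_k = -2, -4, -8, -16, -32, -64, -128, -256, -512, …
L₀ := lclm(L_f,L_g); ord L₀ ≤ 2+1.
L = (-56 + 32·x - 32·x^2) + (12 - 40·x + 48·x^2 - 32·x^3)·Dx + (-14 + 8·x - 8·x^2)·Dx^2 + (3 - 10·x + 12·x^2 - 8·x^3)·Dx^3  (order 3).
h: a_k = -2, -8, -8, -40/3, -32, -968/15, -128, -80624/315, -512, …
ICs: h(0) = -2, h′(0) = -8, h′′(0) = -16.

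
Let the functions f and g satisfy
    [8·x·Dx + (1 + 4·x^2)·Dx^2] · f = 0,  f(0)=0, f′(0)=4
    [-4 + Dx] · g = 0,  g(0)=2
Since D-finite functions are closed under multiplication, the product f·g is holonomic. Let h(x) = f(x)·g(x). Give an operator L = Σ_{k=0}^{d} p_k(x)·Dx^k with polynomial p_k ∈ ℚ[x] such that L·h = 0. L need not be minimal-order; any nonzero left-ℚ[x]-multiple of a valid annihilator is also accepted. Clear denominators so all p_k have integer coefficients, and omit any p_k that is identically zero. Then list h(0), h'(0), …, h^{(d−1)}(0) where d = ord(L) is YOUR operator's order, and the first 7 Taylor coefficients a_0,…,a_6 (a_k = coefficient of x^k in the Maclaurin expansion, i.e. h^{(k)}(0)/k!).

L = (16 - 32·x + 64·x^2) + (-8 + 8·x - 32·x^2)·Dx + (1 + 4·x^2)·Dx^2  (order 2).
h: a_k = 0, 8, 32, 160/3, 128/3, 128/5, 512/9, …
ICs: h(0) = 0, h′(0) = 8.

f: a_k = 0, 4, 0, -16/3, 0, 64/5, 0, …
g: a_k = 2, 8, 16, 64/3, 64/3, 256/15, 512/45, …
Product ⇒ symmetric product L₀, ord ≤ 2.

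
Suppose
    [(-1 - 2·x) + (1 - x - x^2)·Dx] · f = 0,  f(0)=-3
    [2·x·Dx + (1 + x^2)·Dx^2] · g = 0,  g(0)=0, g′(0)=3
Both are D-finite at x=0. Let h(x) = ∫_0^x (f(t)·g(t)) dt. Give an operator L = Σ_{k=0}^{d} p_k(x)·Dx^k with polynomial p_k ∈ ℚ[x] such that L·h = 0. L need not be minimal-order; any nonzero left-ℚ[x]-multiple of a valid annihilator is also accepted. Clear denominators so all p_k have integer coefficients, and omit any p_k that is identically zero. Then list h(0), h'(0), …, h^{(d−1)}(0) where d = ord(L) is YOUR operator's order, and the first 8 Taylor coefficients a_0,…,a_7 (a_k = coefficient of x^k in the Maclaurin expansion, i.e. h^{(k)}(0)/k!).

f: a_k = -3, -3, -6, -9, -15, -24, -39, -63, …
g: a_k = 0, 3, 0, -1, 0, 3/5, 0, -3/7, …
Sym-product of L_f,L_g gives L₀ (≤ ord 2).
Integrate: L := L₀·Dx.
L = (2 + 2·x + 6·x^2)·Dx + (2 + 2·x + 4·x^2 + 6·x^3)·Dx^2 + (-1 + x + x^3 + x^4)·Dx^3  (order 3).
h: a_k = 0, 0, -9/2, -3, -15/4, -24/5, -34/5, -324/35, …
ICs: h(0) = 0, h′(0) = 0, h′′(0) = -9.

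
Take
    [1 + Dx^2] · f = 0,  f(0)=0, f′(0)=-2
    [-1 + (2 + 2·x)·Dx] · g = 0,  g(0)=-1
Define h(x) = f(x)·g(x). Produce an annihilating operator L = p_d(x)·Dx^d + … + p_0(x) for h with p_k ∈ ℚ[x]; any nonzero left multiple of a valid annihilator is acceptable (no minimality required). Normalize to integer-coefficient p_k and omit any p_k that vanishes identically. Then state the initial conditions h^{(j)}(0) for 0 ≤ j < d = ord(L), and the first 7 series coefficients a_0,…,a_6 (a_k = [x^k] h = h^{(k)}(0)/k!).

L = (7 + 8·x + 4·x^2) + (-4 - 4·x)·Dx + (4 + 8·x + 4·x^2)·Dx^2  (order 2).
h: a_k = 0, 2, 1, -7/12, -1/24, -19/960, 27/640, …
ICs: h(0) = 0, h′(0) = 2.

f: a_k = 0, -2, 0, 1/3, 0, -1/60, 0, …
g: a_k = -1, -1/2, 1/8, -1/16, 5/128, -7/256, 21/1024, …
L₀ := L_f ⊗_s L_g (sym. prod.), ord ≤ 2.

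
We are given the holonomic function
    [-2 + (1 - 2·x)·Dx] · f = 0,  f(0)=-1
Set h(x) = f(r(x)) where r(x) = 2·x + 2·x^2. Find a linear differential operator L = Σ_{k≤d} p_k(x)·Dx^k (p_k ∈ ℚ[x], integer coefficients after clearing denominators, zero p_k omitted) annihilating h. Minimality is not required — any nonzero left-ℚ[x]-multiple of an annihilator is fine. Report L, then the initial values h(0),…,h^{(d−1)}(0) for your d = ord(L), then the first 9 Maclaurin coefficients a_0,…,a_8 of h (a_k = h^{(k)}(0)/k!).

L = (4 + 8·x) + (-1 + 4·x + 4·x^2)·Dx  (order 1).
h: a_k = -1, -4, -20, -96, -464, -2240, -10816, -52224, -252160, …
ICs: h(0) = -1.

f: a_k = -1, -2, -4, -8, -16, -32, -64, -128, -256, …
f∘r: x↦r, Dx↦Dx/r' in L_f ⇒ L₀.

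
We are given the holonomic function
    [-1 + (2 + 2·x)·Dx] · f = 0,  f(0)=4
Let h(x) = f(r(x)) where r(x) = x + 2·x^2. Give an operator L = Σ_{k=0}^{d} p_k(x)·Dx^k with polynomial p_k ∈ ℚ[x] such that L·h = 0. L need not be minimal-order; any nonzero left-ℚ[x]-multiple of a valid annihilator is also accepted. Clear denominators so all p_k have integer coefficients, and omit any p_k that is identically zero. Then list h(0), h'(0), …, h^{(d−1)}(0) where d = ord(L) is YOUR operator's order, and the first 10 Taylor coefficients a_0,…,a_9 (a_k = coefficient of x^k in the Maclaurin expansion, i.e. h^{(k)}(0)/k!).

L = (-1 - 4·x) + (2 + 2·x + 4·x^2)·Dx  (order 1).
h: a_k = 4, 2, 7/2, -7/4, -21/32, 119/64, -189/256, -791/512, 17843/8192, 4011/16384, …
ICs: h(0) = 4.

f: a_k = 4, 2, -1/2, 1/4, -5/32, 7/64, -21/256, 33/512, -429/8192, 715/16384, …
L₀ from L_f via x↦r, Dx↦r'^{-1}Dx.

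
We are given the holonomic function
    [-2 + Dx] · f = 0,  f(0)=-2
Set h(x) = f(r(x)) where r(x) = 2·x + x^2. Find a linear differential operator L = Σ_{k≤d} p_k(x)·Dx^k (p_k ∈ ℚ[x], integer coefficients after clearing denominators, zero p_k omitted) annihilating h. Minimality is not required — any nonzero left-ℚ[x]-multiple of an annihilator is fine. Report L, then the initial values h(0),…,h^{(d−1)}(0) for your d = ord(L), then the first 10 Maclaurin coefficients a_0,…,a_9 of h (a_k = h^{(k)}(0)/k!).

f: a_k = -2, -4, -4, -8/3, -4/3, -8/15, -8/45, -16/315, -4/315, -8/2835, …
Change of var in L_f (x↦r) gives L₀.
L = (-4 - 4·x) + Dx  (order 1).
h: a_k = -2, -8, -20, -112/3, -172/3, -1136/15, -3992/45, -5920/63, -28772/315, -233488/2835, …
ICs: h(0) = -2.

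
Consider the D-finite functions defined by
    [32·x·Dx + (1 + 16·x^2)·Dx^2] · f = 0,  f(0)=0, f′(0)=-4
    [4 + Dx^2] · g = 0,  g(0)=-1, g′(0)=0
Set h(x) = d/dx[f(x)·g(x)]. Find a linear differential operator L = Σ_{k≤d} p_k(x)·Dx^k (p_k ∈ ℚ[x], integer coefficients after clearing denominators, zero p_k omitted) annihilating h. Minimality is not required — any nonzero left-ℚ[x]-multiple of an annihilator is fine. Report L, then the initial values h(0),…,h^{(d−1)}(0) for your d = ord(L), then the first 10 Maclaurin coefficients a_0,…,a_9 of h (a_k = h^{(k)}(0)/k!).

L = (62288 + 2213376·x^2 + 73428992·x^4 + 58982400·x^6 + 3145728·x^8 - 167772160·x^10 + 268435456·x^12) + (35072·x + 2871296·x^3 + 39976960·x^5 + 52428800·x^7 + 83886080·x^9 + 268435456·x^11)·Dx + (15912 + 579328·x^2 + 18954240·x^4 + 19529728·x^6 + 9961472·x^8 - 16777216·x^10 + 134217728·x^12)·Dx^2 + (8768·x + 717824·x^3 + 9994240·x^5 + 13107200·x^7 + 20971520·x^9 + 67108864·x^11)·Dx^3 + (85 + 6496·x^2 + 149248·x^4 + 1196032·x^6 + 2293760·x^8 + 6291456·x^10 + 16777216·x^12)·Dx^4  (order 4).
h: a_k = 4, 0, -88, 0, 3752/3, 0, -870896/45, 0, 6415928/21, 0, …
ICs: h(0) = 4, h′(0) = 0, h′′(0) = -176, h′′′(0) = 0.

f: a_k = 0, -4, 0, 64/3, 0, -1024/5, 0, 16384/7, 0, -262144/9, …
g: a_k = -1, 0, 2, 0, -2/3, 0, 4/45, 0, -2/315, 0, …
Sym-product of L_f,L_g gives L₀ (≤ ord 4).
h₀' ⇒ L via d/dx closure of L₀.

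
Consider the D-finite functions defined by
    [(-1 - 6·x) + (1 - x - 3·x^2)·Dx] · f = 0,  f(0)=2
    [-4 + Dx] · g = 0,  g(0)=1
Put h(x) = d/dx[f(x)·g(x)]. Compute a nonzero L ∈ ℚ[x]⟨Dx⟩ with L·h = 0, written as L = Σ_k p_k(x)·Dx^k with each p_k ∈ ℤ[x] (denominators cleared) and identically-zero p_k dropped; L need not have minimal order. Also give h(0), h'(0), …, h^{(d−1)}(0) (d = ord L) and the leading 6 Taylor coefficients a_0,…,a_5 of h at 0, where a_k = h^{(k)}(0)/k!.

f: a_k = 2, 2, 8, 14, 38, 80, …
g: a_k = 1, 4, 8, 32/3, 32/3, 128/15, …
f·g: L₀ = L_f ⊗_s L_g, ord ≤ 1·1.
Differentiate: ansatz ord ≤ ord L₀ ⇒ L.
L = (32 + 26·x - 98·x^2 - 48·x^3 + 144·x^4) + (-5 + 3·x + 29·x^2 - 6·x^3 - 36·x^4)·Dx  (order 1).
h: a_k = 10, 64, 250, 2408/3, 7016/3, 19460/3, …
ICs: h(0) = 10.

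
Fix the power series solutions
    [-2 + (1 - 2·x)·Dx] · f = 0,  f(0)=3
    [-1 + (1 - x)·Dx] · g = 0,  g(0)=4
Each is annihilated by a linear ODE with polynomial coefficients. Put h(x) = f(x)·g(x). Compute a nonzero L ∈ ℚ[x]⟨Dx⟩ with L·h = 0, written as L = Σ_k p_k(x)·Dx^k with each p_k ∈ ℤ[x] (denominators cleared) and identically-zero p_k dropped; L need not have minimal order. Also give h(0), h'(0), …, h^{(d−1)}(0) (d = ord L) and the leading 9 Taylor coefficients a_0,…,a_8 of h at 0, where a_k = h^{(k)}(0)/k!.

L = (-3 + 4·x) + (1 - 3·x + 2·x^2)·Dx  (order 1).
h: a_k = 12, 36, 84, 180, 372, 756, 1524, 3060, 6132, …
ICs: h(0) = 12.

f: a_k = 3, 6, 12, 24, 48, 96, 192, 384, 768, …
g: a_k = 4, 4, 4, 4, 4, 4, 4, 4, 4, …
f·g: L₀ = L_f ⊗_s L_g, ord ≤ 1·1.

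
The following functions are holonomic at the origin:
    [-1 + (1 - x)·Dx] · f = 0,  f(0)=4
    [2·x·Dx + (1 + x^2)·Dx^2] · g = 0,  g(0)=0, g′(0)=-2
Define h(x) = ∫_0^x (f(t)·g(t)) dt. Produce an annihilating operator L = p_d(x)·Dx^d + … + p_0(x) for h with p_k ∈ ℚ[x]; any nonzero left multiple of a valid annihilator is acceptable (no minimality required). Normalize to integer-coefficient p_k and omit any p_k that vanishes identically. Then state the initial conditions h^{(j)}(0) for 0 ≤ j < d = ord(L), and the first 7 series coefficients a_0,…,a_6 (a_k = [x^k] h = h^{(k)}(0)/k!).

L = 2·x·Dx + (2 - 2·x + 4·x^2)·Dx^2 + (-1 + x - x^2 + x^3)·Dx^3  (order 3).
h: a_k = 0, 0, -4, -8/3, -4/3, -16/15, -52/45, …
ICs: h(0) = 0, h′(0) = 0, h′′(0) = -8.

f: a_k = 4, 4, 4, 4, 4, 4, 4, …
g: a_k = 0, -2, 0, 2/3, 0, -2/5, 0, …
L₀ := L_f ⊗_s L_g (sym. prod.), ord ≤ 2.
h=∫h₀ ⇒ L = L₀·Dx.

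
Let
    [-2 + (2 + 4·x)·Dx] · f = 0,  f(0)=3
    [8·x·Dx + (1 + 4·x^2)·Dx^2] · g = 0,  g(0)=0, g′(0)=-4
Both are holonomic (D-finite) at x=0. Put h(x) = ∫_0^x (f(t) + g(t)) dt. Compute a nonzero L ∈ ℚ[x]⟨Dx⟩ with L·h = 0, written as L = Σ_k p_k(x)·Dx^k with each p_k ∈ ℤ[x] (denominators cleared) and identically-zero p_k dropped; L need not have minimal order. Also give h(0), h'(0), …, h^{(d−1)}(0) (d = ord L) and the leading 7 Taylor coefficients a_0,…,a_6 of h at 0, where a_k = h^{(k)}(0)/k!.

L = (-8 - 40·x + 96·x^2 + 96·x^3)·Dx^2 + (-11 - 32·x + 40·x^2 + 384·x^3 + 336·x^4)·Dx^3 + (-1 + 6·x + 24·x^2 + 48·x^3 + 112·x^4 + 96·x^5)·Dx^4  (order 4).
h: a_k = 0, 3, -1/2, -1/2, 41/24, -3/8, -407/240, …
ICs: h(0) = 0, h′(0) = 3, h′′(0) = -1, h′′′(0) = -3.

f: a_k = 3, 3, -3/2, 3/2, -15/8, 21/8, -63/16, …
g: a_k = 0, -4, 0, 16/3, 0, -64/5, 0, …
f+g: L₀ = lclm(L_f,L_g), ord ≤ 1+2.
Integrate: L := L₀·Dx.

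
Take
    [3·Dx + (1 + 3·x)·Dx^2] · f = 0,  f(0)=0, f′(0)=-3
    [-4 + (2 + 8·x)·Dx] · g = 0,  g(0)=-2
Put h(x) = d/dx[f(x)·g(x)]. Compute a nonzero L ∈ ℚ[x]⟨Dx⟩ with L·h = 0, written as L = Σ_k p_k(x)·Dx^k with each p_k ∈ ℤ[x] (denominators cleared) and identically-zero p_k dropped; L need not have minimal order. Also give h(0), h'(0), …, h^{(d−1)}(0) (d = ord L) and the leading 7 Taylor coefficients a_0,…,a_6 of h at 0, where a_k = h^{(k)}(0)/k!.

L = (4 + 24·x + 24·x^2) + (8 + 74·x + 216·x^2 + 192·x^3)·Dx + (1 + 13·x + 62·x^2 + 128·x^3 + 96·x^4)·Dx^2  (order 2).
h: a_k = 6, 6, -36, 150, -579, 10872/5, -40374/5, …
ICs: h(0) = 6, h′(0) = 6.

f: a_k = 0, -3, 9/2, -9, 81/4, -243/5, 243/2, …
g: a_k = -2, -4, 4, -8, 20, -56, 168, …
L₀ := L_f ⊗_s L_g (sym. prod.), ord ≤ 2.
h=h₀': d/dx-closure on L₀ ⇒ L.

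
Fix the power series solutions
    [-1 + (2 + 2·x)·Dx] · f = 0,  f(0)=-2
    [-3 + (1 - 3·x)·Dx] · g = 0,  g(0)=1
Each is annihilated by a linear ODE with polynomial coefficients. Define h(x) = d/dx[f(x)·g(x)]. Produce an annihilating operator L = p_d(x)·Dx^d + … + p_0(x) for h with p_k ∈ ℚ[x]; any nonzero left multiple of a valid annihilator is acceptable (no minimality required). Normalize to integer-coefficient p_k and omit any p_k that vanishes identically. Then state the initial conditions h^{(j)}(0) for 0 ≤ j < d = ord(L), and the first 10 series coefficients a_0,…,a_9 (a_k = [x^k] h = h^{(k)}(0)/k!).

L = (83 + 126·x + 27·x^2) + (-14 + 22·x + 54·x^2 + 18·x^3)·Dx  (order 1).
h: a_k = -7, -83/2, -1497/8, -11971/16, -359165/128, -2585925/256, -36203181/1024, -248249955/2048, -13405504005/32768, -89370014545/65536, …
ICs: h(0) = -7.

f: a_k = -2, -1, 1/4, -1/8, 5/64, -7/128, 21/512, -33/1024, 429/16384, -715/32768, …
g: a_k = 1, 3, 9, 27, 81, 243, 729, 2187, 6561, 19683, …
L₀ := L_f ⊗_s L_g (sym. prod.), ord ≤ 1.
Derive L from L₀ (diff closure).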